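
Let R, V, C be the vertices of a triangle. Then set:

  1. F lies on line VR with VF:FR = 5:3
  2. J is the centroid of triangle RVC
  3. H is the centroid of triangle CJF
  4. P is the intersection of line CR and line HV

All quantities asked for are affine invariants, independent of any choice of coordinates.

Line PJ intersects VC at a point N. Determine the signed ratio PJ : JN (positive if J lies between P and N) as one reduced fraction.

PJ:JN = 14/55

Assign R = (0, 0), V = (1, 0), C = (0, 1) — the answer is frame-independent, so this choice is without loss of generality.
1. F lies on line VR with VF:FR = 5:3 ⇒ F = (3/8, 0)
2. J is the centroid of triangle RVC ⇒ J = (1/3, 1/3)
3. H is the centroid of triangle CJF ⇒ H = (17/72, 4/9)
4. P is the intersection of line CR and line HV ⇒ P = (0, 32/55)
line PJ meets VC at N = (23/14, -9/14)
J = P + t·(N−P) with t = 14/69, so PJ:JN = 14/69:55/69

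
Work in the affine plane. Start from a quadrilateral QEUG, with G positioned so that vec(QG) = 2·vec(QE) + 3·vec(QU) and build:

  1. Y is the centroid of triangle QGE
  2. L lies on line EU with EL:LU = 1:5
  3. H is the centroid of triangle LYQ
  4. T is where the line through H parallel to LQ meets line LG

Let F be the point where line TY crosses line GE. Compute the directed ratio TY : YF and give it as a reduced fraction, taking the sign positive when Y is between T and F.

TY:YF = -47/117

Choose coordinates Q = (0, 0), E = (1, 0), U = (0, 1), G = (2, 3).
1. Y is the centroid of triangle QGE ⇒ Y = (1, 1)
2. L lies on line EU with EL:LU = 1:5 ⇒ L = (5/6, 1/6)
3. H is the centroid of triangle LYQ ⇒ H = (11/18, 7/18)
4. T is where the line through H parallel to LQ meets line LG ⇒ T = (223/234, 107/234)
line TY meets GE at F = (83/94, -33/94)
Y = T + t·(F−T) with t = -47/70, so TY:YF = -47/70:117/70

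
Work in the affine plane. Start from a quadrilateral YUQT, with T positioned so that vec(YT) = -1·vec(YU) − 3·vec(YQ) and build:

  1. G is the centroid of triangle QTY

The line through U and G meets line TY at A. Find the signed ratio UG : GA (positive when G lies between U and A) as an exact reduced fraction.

UG:GA = -10

Work in coordinates with Y = (0, 0), U = (1, 0), Q = (0, 1), T = (-1, -3).
1. G is the centroid of triangle QTY ⇒ G = (-1/3, -2/3)
line UG meets TY at A = (-1/5, -3/5)
G = U + t·(A−U) with t = 10/9, so UG:GA = 10/9:-1/9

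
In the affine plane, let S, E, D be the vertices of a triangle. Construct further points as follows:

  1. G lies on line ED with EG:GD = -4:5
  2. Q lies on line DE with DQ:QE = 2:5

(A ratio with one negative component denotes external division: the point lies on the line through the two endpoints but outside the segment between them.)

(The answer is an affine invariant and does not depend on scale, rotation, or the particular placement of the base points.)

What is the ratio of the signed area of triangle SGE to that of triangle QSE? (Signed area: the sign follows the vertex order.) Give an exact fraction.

[SGE]:[QSE] = 28/5

Set S = (0, 0), E = (1, 0), D = (0, 1); any affine frame gives the same invariant.
1. G lies on line ED with EG:GD = -4:5 ⇒ G = (5, -4)
2. Q lies on line DE with DQ:QE = 2:5 ⇒ Q = (2/7, 5/7)
2·[SGE] = 4, 2·[QSE] = 5/7
[SGE]:[QSE] = 4:5/7 = 28/5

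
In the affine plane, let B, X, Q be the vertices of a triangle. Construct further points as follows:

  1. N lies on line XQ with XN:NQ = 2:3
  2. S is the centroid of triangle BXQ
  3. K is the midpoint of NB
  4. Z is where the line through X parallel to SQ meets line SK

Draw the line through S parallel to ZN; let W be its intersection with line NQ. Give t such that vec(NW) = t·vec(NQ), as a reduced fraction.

t = 5/9

Assign B = (0, 0), X = (1, 0), Q = (0, 1) — the answer is frame-independent, so this choice is without loss of generality.
1. N lies on line XQ with XN:NQ = 2:3 ⇒ N = (3/5, 2/5)
2. S is the centroid of triangle BXQ ⇒ S = (1/3, 1/3)
3. K is the midpoint of NB ⇒ K = (3/10, 1/5)
4. Z is where the line through X parallel to SQ meets line SK ⇒ Z = (1/2, 1)
through S parallel to ZN: direction (1/10, -3/5); meets NQ at W = (4/15, 11/15)
W = N + t·(Q−N) with t = 5/9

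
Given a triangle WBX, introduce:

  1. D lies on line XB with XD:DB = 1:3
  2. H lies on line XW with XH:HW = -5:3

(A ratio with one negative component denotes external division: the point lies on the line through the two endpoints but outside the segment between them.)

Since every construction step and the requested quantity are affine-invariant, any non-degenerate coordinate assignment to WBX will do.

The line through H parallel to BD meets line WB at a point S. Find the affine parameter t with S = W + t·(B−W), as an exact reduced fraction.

Work in coordinates with W = (0, 0), B = (1, 0), X = (0, 1).
1. D lies on line XB with XD:DB = 1:3 ⇒ D = (1/4, 3/4)
2. H lies on line XW with XH:HW = -5:3 ⇒ H = (0, -3/2)
through H parallel to BD: direction (-3/4, 3/4); meets WB at S = (-3/2, 0)
S = W + t·(B−W) with t = -3/2

t = -3/2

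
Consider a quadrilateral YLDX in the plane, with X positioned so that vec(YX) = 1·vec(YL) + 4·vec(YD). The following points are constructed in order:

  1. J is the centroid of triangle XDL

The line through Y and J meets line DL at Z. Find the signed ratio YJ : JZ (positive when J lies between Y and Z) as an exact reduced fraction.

YJ:JZ = -7/4

Work in coordinates with Y = (0, 0), L = (1, 0), D = (0, 1), X = (1, 4).
1. J is the centroid of triangle XDL ⇒ J = (2/3, 5/3)
line YJ meets DL at Z = (2/7, 5/7)
J = Y + t·(Z−Y) with t = 7/3, so YJ:JZ = 7/3:-4/3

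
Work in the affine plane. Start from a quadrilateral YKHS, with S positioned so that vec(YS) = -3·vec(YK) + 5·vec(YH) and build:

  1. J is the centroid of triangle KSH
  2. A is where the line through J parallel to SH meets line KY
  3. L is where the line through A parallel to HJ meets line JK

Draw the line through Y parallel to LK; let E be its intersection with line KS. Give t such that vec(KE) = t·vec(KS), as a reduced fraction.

Choose coordinates Y = (0, 0), K = (1, 0), H = (0, 1), S = (-3, 5).
1. J is the centroid of triangle KSH ⇒ J = (-2/3, 2)
2. A is where the line through J parallel to SH meets line KY ⇒ A = (5/6, 0)
3. L is where the line through A parallel to HJ meets line JK ⇒ L = (1/6, 1)
through Y parallel to LK: direction (5/6, -1); meets KS at E = (25, -30)
E = K + t·(S−K) with t = -6

t = -6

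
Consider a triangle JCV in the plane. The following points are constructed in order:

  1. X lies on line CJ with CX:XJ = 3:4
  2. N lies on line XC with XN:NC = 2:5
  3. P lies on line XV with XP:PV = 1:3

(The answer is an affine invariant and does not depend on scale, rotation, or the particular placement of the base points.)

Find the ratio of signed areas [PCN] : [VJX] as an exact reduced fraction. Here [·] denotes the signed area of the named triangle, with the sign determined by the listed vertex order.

[PCN]:[VJX] = -15/112

Choose coordinates J = (0, 0), C = (1, 0), V = (0, 1).
1. X lies on line CJ with CX:XJ = 3:4 ⇒ X = (4/7, 0)
2. N lies on line XC with XN:NC = 2:5 ⇒ N = (34/49, 0)
3. P lies on line XV with XP:PV = 1:3 ⇒ P = (3/7, 1/4)
2·[PCN] = -15/196, 2·[VJX] = 4/7
[PCN]:[VJX] = -15/196:4/7 = -15/112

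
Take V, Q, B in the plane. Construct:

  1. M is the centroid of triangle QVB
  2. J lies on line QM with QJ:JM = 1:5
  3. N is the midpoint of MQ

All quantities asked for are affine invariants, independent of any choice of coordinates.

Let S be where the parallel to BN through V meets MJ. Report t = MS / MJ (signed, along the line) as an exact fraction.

t = -9/5

Choose coordinates V = (0, 0), Q = (1, 0), B = (0, 1).
1. M is the centroid of triangle QVB ⇒ M = (1/3, 1/3)
2. J lies on line QM with QJ:JM = 1:5 ⇒ J = (8/9, 1/18)
3. N is the midpoint of MQ ⇒ N = (2/3, 1/6)
through V parallel to BN: direction (2/3, -5/6); meets MJ at S = (-2/3, 5/6)
S = M + t·(J−M) with t = -9/5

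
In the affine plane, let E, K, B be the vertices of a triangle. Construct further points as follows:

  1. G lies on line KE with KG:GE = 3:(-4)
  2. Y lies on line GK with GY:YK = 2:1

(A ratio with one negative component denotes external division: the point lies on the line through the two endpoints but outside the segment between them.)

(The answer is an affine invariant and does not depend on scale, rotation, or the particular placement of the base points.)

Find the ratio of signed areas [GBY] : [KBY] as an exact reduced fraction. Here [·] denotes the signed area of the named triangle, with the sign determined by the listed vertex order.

[GBY]:[KBY] = -2

Assign E = (0, 0), K = (1, 0), B = (0, 1) — the answer is frame-independent, so this choice is without loss of generality.
1. G lies on line KE with KG:GE = 3:(-4) ⇒ G = (4, 0)
2. Y lies on line GK with GY:YK = 2:1 ⇒ Y = (2, 0)
2·[GBY] = 2, 2·[KBY] = -1
[GBY]:[KBY] = 2:-1 = -2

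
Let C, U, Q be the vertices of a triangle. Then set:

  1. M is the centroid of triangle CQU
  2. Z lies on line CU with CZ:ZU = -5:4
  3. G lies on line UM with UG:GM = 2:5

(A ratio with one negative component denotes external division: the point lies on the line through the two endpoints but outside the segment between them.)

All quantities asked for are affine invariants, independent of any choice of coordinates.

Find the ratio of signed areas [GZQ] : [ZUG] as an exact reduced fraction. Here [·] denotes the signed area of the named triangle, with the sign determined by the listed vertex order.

Assign C = (0, 0), U = (1, 0), Q = (0, 1) — the answer is frame-independent, so this choice is without loss of generality.
1. M is the centroid of triangle CQU ⇒ M = (1/3, 1/3)
2. Z lies on line CU with CZ:ZU = -5:4 ⇒ Z = (5, 0)
3. G lies on line UM with UG:GM = 2:5 ⇒ G = (17/21, 2/21)
2·[GZQ] = 26/7, 2·[ZUG] = -8/21
[GZQ]:[ZUG] = 26/7:-8/21 = -39/4

[GZQ]:[ZUG] = -39/4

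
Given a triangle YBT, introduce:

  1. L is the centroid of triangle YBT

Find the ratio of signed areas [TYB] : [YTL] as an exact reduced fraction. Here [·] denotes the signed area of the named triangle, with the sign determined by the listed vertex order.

Set Y = (0, 0), B = (1, 0), T = (0, 1); any affine frame gives the same invariant.
1. L is the centroid of triangle YBT ⇒ L = (1/3, 1/3)
2·[TYB] = 1, 2·[YTL] = -1/3
[TYB]:[YTL] = 1:-1/3 = -3

[TYB]:[YTL] = -3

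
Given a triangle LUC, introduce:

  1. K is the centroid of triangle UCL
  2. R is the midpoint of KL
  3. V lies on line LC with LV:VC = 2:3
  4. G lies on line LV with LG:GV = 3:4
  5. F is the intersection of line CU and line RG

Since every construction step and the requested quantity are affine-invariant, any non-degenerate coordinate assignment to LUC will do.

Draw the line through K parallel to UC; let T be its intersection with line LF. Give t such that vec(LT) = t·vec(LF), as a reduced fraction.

Assign L = (0, 0), U = (1, 0), C = (0, 1) — the answer is frame-independent, so this choice is without loss of generality.
1. K is the centroid of triangle UCL ⇒ K = (1/3, 1/3)
2. R is the midpoint of KL ⇒ R = (1/6, 1/6)
3. V lies on line LC with LV:VC = 2:3 ⇒ V = (0, 2/5)
4. G lies on line LV with LG:GV = 3:4 ⇒ G = (0, 6/35)
5. F is the intersection of line CU and line RG ⇒ F = (29/34, 5/34)
through K parallel to UC: direction (-1, 1); meets LF at T = (29/51, 5/51)
T = L + t·(F−L) with t = 2/3

t = 2/3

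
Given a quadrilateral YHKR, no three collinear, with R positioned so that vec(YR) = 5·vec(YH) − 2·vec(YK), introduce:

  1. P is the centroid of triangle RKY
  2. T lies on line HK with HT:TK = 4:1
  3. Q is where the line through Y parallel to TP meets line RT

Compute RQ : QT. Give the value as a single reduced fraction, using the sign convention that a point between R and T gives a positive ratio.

Set Y = (0, 0), H = (1, 0), K = (0, 1), R = (5, -2); any affine frame gives the same invariant.
1. P is the centroid of triangle RKY ⇒ P = (5/3, -1/3)
2. T lies on line HK with HT:TK = 4:1 ⇒ T = (1/5, 4/5)
3. Q is where the line through Y parallel to TP meets line RT ⇒ Q = (-121/25, 187/50)
Q = R + t·(T−R) with t = 41/20, so RQ:QT = t:(1−t) = 41/20:-21/20

RQ:QT = -41/21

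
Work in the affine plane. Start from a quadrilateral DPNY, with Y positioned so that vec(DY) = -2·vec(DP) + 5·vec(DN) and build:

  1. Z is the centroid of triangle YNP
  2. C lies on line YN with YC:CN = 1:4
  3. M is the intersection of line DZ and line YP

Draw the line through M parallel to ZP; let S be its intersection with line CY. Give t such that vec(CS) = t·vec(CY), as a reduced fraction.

Set D = (0, 0), P = (1, 0), N = (0, 1), Y = (-2, 5); any affine frame gives the same invariant.
1. Z is the centroid of triangle YNP ⇒ Z = (-1/3, 2)
2. C lies on line YN with YC:CN = 1:4 ⇒ C = (-8/5, 21/5)
3. M is the intersection of line DZ and line YP ⇒ M = (-5/13, 30/13)
through M parallel to ZP: direction (4/3, -2); meets CY at S = (-19/13, 51/13)
S = C + t·(Y−C) with t = -9/26

t = -9/26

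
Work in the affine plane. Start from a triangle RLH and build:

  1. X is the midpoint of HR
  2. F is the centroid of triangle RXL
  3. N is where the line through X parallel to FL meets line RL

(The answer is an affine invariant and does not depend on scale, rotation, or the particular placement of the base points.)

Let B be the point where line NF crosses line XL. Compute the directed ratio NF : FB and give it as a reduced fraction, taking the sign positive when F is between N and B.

NF:FB = -4

Assign R = (0, 0), L = (1, 0), H = (0, 1) — the answer is frame-independent, so this choice is without loss of generality.
1. X is the midpoint of HR ⇒ X = (0, 1/2)
2. F is the centroid of triangle RXL ⇒ F = (1/3, 1/6)
3. N is where the line through X parallel to FL meets line RL ⇒ N = (2, 0)
line NF meets XL at B = (3/4, 1/8)
F = N + t·(B−N) with t = 4/3, so NF:FB = 4/3:-1/3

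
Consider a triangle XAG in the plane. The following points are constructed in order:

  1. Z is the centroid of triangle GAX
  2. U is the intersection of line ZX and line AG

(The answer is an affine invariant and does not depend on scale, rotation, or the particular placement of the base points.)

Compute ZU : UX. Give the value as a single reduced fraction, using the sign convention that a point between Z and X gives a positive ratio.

Set X = (0, 0), A = (1, 0), G = (0, 1); any affine frame gives the same invariant.
1. Z is the centroid of triangle GAX ⇒ Z = (1/3, 1/3)
2. U is the intersection of line ZX and line AG ⇒ U = (1/2, 1/2)
U = Z + t·(X−Z) with t = -1/2, so ZU:UX = t:(1−t) = -1/2:3/2

ZU:UX = -1/3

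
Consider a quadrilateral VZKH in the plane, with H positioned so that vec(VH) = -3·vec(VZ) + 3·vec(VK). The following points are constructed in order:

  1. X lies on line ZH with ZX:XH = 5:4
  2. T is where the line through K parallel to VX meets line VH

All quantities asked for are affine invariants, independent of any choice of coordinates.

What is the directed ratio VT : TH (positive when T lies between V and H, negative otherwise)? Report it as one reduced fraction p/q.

VT:TH = -11/23

Assign V = (0, 0), Z = (1, 0), K = (0, 1), H = (-3, 3) — the answer is frame-independent, so this choice is without loss of generality.
1. X lies on line ZH with ZX:XH = 5:4 ⇒ X = (-11/9, 5/3)
2. T is where the line through K parallel to VX meets line VH ⇒ T = (11/4, -11/4)
T = V + t·(H−V) with t = -11/12, so VT:TH = t:(1−t) = -11/12:23/12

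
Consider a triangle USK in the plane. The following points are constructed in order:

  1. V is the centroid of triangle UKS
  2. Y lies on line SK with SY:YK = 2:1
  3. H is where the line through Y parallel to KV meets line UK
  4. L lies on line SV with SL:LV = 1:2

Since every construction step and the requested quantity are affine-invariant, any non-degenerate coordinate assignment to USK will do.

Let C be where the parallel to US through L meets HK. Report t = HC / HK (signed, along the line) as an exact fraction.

Work in coordinates with U = (0, 0), S = (1, 0), K = (0, 1).
1. V is the centroid of triangle UKS ⇒ V = (1/3, 1/3)
2. Y lies on line SK with SY:YK = 2:1 ⇒ Y = (1/3, 2/3)
3. H is where the line through Y parallel to KV meets line UK ⇒ H = (0, 4/3)
4. L lies on line SV with SL:LV = 1:2 ⇒ L = (7/9, 1/9)
through L parallel to US: direction (1, 0); meets HK at C = (0, 1/9)
C = H + t·(K−H) with t = 11/3

t = 11/3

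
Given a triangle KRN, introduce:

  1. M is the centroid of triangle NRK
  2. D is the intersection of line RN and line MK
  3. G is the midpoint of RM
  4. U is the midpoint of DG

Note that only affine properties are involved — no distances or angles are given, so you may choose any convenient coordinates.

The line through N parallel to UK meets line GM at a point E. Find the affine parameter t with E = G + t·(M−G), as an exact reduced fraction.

t = 17/5

Work in coordinates with K = (0, 0), R = (1, 0), N = (0, 1).
1. M is the centroid of triangle NRK ⇒ M = (1/3, 1/3)
2. D is the intersection of line RN and line MK ⇒ D = (1/2, 1/2)
3. G is the midpoint of RM ⇒ G = (2/3, 1/6)
4. U is the midpoint of DG ⇒ U = (7/12, 1/3)
through N parallel to UK: direction (-7/12, -1/3); meets GM at E = (-7/15, 11/15)
E = G + t·(M−G) with t = 17/5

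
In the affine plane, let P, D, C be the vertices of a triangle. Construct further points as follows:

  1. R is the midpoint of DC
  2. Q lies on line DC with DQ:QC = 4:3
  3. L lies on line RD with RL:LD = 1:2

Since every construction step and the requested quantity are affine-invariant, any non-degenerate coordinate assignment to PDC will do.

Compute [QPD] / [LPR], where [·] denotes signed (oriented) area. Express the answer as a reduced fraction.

[QPD]:[LPR] = -24/7

Assign P = (0, 0), D = (1, 0), C = (0, 1) — the answer is frame-independent, so this choice is without loss of generality.
1. R is the midpoint of DC ⇒ R = (1/2, 1/2)
2. Q lies on line DC with DQ:QC = 4:3 ⇒ Q = (3/7, 4/7)
3. L lies on line RD with RL:LD = 1:2 ⇒ L = (2/3, 1/3)
2·[QPD] = 4/7, 2·[LPR] = -1/6
[QPD]:[LPR] = 4/7:-1/6 = -24/7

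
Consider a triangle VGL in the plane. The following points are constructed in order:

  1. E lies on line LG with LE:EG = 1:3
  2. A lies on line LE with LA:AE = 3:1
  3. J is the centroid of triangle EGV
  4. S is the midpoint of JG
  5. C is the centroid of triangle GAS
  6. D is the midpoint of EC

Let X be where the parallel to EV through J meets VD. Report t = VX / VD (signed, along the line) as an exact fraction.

Choose coordinates V = (0, 0), G = (1, 0), L = (0, 1).
1. E lies on line LG with LE:EG = 1:3 ⇒ E = (1/4, 3/4)
2. A lies on line LE with LA:AE = 3:1 ⇒ A = (3/16, 13/16)
3. J is the centroid of triangle EGV ⇒ J = (5/12, 1/4)
4. S is the midpoint of JG ⇒ S = (17/24, 1/8)
5. C is the centroid of triangle GAS ⇒ C = (91/144, 5/16)
6. D is the midpoint of EC ⇒ D = (127/288, 17/32)
through J parallel to EV: direction (-1/4, -3/4); meets VD at X = (127/228, 51/76)
X = V + t·(D−V) with t = 24/19

t = 24/19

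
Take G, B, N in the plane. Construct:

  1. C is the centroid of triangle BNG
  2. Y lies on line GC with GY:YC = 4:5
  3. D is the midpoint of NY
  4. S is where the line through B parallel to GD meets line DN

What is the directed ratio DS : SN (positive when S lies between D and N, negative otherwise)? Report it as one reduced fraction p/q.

Set G = (0, 0), B = (1, 0), N = (0, 1); any affine frame gives the same invariant.
1. C is the centroid of triangle BNG ⇒ C = (1/3, 1/3)
2. Y lies on line GC with GY:YC = 4:5 ⇒ Y = (4/27, 4/27)
3. D is the midpoint of NY ⇒ D = (2/27, 31/54)
4. S is where the line through B parallel to GD meets line DN ⇒ S = (35/54, -589/216)
S = D + t·(N−D) with t = -31/4, so DS:SN = t:(1−t) = -31/4:35/4

DS:SN = -31/35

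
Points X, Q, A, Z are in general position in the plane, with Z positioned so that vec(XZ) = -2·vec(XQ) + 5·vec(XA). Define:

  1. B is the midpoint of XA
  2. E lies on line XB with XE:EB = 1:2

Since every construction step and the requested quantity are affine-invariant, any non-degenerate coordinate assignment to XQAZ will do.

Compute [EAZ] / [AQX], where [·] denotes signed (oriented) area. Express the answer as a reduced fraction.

[EAZ]:[AQX] = -5/3

Work in coordinates with X = (0, 0), Q = (1, 0), A = (0, 1), Z = (-2, 5).
1. B is the midpoint of XA ⇒ B = (0, 1/2)
2. E lies on line XB with XE:EB = 1:2 ⇒ E = (0, 1/6)
2·[EAZ] = 5/3, 2·[AQX] = -1
[EAZ]:[AQX] = 5/3:-1 = -5/3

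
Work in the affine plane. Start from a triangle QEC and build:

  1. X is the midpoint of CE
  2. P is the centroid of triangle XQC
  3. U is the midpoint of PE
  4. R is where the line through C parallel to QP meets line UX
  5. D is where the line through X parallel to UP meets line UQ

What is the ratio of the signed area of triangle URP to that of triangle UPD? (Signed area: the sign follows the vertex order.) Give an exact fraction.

[URP]:[UPD] = -5

Work in coordinates with Q = (0, 0), E = (1, 0), C = (0, 1).
1. X is the midpoint of CE ⇒ X = (1/2, 1/2)
2. P is the centroid of triangle XQC ⇒ P = (1/6, 1/2)
3. U is the midpoint of PE ⇒ U = (7/12, 1/4)
4. R is where the line through C parallel to QP meets line UX ⇒ R = (1/6, 3/2)
5. D is where the line through X parallel to UP meets line UQ ⇒ D = (7/9, 1/3)
2·[URP] = 5/12, 2·[UPD] = -1/12
[URP]:[UPD] = 5/12:-1/12 = -5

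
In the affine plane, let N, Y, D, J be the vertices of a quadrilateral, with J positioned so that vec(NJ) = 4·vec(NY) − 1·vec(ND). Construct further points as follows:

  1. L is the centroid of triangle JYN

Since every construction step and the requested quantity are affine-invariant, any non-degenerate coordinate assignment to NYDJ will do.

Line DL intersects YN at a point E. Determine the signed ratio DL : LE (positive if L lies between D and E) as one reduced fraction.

Work in coordinates with N = (0, 0), Y = (1, 0), D = (0, 1), J = (4, -1).
1. L is the centroid of triangle JYN ⇒ L = (5/3, -1/3)
line DL meets YN at E = (5/4, 0)
L = D + t·(E−D) with t = 4/3, so DL:LE = 4/3:-1/3

DL:LE = -4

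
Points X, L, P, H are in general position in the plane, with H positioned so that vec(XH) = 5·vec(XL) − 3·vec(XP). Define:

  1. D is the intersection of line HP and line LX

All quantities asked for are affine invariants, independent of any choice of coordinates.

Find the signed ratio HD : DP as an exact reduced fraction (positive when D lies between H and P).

Assign X = (0, 0), L = (1, 0), P = (0, 1), H = (5, -3) — the answer is frame-independent, so this choice is without loss of generality.
1. D is the intersection of line HP and line LX ⇒ D = (5/4, 0)
D = H + t·(P−H) with t = 3/4, so HD:DP = t:(1−t) = 3/4:1/4

HD:DP = 3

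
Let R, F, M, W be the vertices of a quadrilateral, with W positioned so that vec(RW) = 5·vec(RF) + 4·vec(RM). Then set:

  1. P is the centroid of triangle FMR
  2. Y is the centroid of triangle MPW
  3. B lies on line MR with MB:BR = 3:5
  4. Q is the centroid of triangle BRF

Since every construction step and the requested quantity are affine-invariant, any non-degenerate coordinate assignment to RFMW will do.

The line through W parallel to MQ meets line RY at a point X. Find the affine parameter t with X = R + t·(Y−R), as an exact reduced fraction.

Work in coordinates with R = (0, 0), F = (1, 0), M = (0, 1), W = (5, 4).
1. P is the centroid of triangle FMR ⇒ P = (1/3, 1/3)
2. Y is the centroid of triangle MPW ⇒ Y = (16/9, 16/9)
3. B lies on line MR with MB:BR = 3:5 ⇒ B = (0, 5/8)
4. Q is the centroid of triangle BRF ⇒ Q = (1/3, 5/24)
through W parallel to MQ: direction (1/3, -19/24); meets RY at X = (127/27, 127/27)
X = R + t·(Y−R) with t = 127/48

t = 127/48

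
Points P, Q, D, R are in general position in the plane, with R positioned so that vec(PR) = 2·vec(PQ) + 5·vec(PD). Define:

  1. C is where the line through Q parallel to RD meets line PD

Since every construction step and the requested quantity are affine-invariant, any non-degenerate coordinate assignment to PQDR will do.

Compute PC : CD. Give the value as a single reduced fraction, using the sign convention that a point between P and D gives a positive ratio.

Assign P = (0, 0), Q = (1, 0), D = (0, 1), R = (2, 5) — the answer is frame-independent, so this choice is without loss of generality.
1. C is where the line through Q parallel to RD meets line PD ⇒ C = (0, -2)
C = P + t·(D−P) with t = -2, so PC:CD = t:(1−t) = -2:3

PC:CD = -2/3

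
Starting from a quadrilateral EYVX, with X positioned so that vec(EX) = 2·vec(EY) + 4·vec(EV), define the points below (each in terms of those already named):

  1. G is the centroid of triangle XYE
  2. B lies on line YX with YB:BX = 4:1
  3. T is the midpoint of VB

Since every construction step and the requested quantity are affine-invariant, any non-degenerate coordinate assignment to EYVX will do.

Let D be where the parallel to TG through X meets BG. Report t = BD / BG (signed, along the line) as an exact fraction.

t = -7/24

Set E = (0, 0), Y = (1, 0), V = (0, 1), X = (2, 4); any affine frame gives the same invariant.
1. G is the centroid of triangle XYE ⇒ G = (1, 4/3)
2. B lies on line YX with YB:BX = 4:1 ⇒ B = (9/5, 16/5)
3. T is the midpoint of VB ⇒ T = (9/10, 21/10)
through X parallel to TG: direction (1/10, -23/30); meets BG at D = (61/30, 337/90)
D = B + t·(G−B) with t = -7/24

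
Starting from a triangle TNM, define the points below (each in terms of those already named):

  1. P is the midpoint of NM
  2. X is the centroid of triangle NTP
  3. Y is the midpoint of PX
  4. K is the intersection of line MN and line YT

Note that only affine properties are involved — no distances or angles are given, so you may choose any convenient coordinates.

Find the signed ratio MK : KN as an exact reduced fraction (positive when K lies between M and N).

Work in coordinates with T = (0, 0), N = (1, 0), M = (0, 1).
1. P is the midpoint of NM ⇒ P = (1/2, 1/2)
2. X is the centroid of triangle NTP ⇒ X = (1/2, 1/6)
3. Y is the midpoint of PX ⇒ Y = (1/2, 1/3)
4. K is the intersection of line MN and line YT ⇒ K = (3/5, 2/5)
K = M + t·(N−M) with t = 3/5, so MK:KN = t:(1−t) = 3/5:2/5

MK:KN = 3/2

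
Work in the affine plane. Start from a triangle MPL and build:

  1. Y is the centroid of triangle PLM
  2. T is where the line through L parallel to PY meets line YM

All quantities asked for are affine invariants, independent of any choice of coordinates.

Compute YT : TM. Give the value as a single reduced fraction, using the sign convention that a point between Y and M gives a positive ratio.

YT:TM = -1/2

Work in coordinates with M = (0, 0), P = (1, 0), L = (0, 1).
1. Y is the centroid of triangle PLM ⇒ Y = (1/3, 1/3)
2. T is where the line through L parallel to PY meets line YM ⇒ T = (2/3, 2/3)
T = Y + t·(M−Y) with t = -1, so YT:TM = t:(1−t) = -1:2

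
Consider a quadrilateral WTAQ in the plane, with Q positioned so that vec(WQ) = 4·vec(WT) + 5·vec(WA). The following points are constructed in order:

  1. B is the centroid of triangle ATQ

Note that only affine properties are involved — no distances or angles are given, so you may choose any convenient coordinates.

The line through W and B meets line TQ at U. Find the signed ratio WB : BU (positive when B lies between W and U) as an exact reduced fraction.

WB:BU = 7/8

Work in coordinates with W = (0, 0), T = (1, 0), A = (0, 1), Q = (4, 5).
1. B is the centroid of triangle ATQ ⇒ B = (5/3, 2)
line WB meets TQ at U = (25/7, 30/7)
B = W + t·(U−W) with t = 7/15, so WB:BU = 7/15:8/15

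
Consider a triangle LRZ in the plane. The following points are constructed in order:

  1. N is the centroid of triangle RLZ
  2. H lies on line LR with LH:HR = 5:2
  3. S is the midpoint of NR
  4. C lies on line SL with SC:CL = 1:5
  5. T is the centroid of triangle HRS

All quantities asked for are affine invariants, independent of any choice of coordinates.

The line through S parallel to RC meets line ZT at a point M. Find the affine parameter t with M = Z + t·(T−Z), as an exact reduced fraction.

Work in coordinates with L = (0, 0), R = (1, 0), Z = (0, 1).
1. N is the centroid of triangle RLZ ⇒ N = (1/3, 1/3)
2. H lies on line LR with LH:HR = 5:2 ⇒ H = (5/7, 0)
3. S is the midpoint of NR ⇒ S = (2/3, 1/6)
4. C lies on line SL with SC:CL = 1:5 ⇒ C = (5/9, 5/36)
5. T is the centroid of triangle HRS ⇒ T = (50/63, 1/18)
through S parallel to RC: direction (-4/9, 5/36); meets ZT at M = (250/351, 107/702)
M = Z + t·(T−Z) with t = 35/39

t = 35/39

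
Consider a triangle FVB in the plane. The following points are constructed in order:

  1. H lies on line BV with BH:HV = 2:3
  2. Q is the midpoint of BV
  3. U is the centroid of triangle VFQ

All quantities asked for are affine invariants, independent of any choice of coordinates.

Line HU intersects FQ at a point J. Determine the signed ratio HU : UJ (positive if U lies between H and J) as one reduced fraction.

Choose coordinates F = (0, 0), V = (1, 0), B = (0, 1).
1. H lies on line BV with BH:HV = 2:3 ⇒ H = (2/5, 3/5)
2. Q is the midpoint of BV ⇒ Q = (1/2, 1/2)
3. U is the centroid of triangle VFQ ⇒ U = (1/2, 1/6)
line HU meets FQ at J = (7/16, 7/16)
U = H + t·(J−H) with t = 8/3, so HU:UJ = 8/3:-5/3

HU:UJ = -8/5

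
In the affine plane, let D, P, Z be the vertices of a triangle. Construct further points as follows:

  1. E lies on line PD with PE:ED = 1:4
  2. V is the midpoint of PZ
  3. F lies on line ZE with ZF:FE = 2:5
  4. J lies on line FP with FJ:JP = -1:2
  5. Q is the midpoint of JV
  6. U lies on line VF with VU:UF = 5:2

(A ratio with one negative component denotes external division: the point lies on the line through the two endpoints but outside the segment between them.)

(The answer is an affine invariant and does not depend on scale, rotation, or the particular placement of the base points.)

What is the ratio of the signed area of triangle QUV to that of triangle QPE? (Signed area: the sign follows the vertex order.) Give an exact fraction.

Work in coordinates with D = (0, 0), P = (1, 0), Z = (0, 1).
1. E lies on line PD with PE:ED = 1:4 ⇒ E = (4/5, 0)
2. V is the midpoint of PZ ⇒ V = (1/2, 1/2)
3. F lies on line ZE with ZF:FE = 2:5 ⇒ F = (8/35, 5/7)
4. J lies on line FP with FJ:JP = -1:2 ⇒ J = (-19/35, 10/7)
5. Q is the midpoint of JV ⇒ Q = (-3/140, 27/28)
6. U lies on line VF with VU:UF = 5:2 ⇒ U = (15/49, 32/49)
2·[QUV] = 1/98, 2·[QPE] = -27/140
[QUV]:[QPE] = 1/98:-27/140 = -10/189

[QUV]:[QPE] = -10/189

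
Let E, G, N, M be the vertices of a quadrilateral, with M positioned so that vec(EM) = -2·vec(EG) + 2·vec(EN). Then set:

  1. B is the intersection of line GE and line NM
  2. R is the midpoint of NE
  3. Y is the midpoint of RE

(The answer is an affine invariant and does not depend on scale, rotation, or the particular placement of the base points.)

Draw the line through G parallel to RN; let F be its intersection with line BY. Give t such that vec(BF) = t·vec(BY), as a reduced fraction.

Work in coordinates with E = (0, 0), G = (1, 0), N = (0, 1), M = (-2, 2).
1. B is the intersection of line GE and line NM ⇒ B = (2, 0)
2. R is the midpoint of NE ⇒ R = (0, 1/2)
3. Y is the midpoint of RE ⇒ Y = (0, 1/4)
through G parallel to RN: direction (0, 1/2); meets BY at F = (1, 1/8)
F = B + t·(Y−B) with t = 1/2

t = 1/2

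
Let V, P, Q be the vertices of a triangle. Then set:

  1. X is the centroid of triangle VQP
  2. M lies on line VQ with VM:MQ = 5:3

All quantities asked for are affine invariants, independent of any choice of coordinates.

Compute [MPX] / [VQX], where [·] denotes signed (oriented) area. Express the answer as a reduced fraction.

[MPX]:[VQX] = 1/4

Work in coordinates with V = (0, 0), P = (1, 0), Q = (0, 1).
1. X is the centroid of triangle VQP ⇒ X = (1/3, 1/3)
2. M lies on line VQ with VM:MQ = 5:3 ⇒ M = (0, 5/8)
2·[MPX] = -1/12, 2·[VQX] = -1/3
[MPX]:[VQX] = -1/12:-1/3 = 1/4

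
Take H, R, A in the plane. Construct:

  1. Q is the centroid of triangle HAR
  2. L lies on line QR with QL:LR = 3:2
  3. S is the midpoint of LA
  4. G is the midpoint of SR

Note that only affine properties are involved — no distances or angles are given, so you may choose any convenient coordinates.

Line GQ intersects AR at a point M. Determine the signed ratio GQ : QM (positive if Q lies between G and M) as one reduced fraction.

GQ:QM = -9/10

Set H = (0, 0), R = (1, 0), A = (0, 1); any affine frame gives the same invariant.
1. Q is the centroid of triangle HAR ⇒ Q = (1/3, 1/3)
2. L lies on line QR with QL:LR = 3:2 ⇒ L = (11/15, 2/15)
3. S is the midpoint of LA ⇒ S = (11/30, 17/30)
4. G is the midpoint of SR ⇒ G = (41/60, 17/60)
line GQ meets AR at M = (13/18, 5/18)
Q = G + t·(M−G) with t = -9, so GQ:QM = -9:10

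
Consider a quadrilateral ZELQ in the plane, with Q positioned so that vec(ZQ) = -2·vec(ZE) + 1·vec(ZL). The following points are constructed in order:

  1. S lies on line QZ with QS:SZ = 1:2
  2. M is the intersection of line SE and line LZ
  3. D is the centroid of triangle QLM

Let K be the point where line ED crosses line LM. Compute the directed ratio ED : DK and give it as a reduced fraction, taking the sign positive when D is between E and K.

ED:DK = -5/2

Set Z = (0, 0), E = (1, 0), L = (0, 1), Q = (-2, 1); any affine frame gives the same invariant.
1. S lies on line QZ with QS:SZ = 1:2 ⇒ S = (-4/3, 2/3)
2. M is the intersection of line SE and line LZ ⇒ M = (0, 2/7)
3. D is the centroid of triangle QLM ⇒ D = (-2/3, 16/21)
line ED meets LM at K = (0, 16/35)
D = E + t·(K−E) with t = 5/3, so ED:DK = 5/3:-2/3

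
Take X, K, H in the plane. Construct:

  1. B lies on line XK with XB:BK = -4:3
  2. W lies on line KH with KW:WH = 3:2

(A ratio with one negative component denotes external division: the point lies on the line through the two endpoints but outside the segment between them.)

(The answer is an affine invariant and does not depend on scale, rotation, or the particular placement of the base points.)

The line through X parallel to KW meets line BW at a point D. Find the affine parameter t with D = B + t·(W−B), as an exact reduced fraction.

Set X = (0, 0), K = (1, 0), H = (0, 1); any affine frame gives the same invariant.
1. B lies on line XK with XB:BK = -4:3 ⇒ B = (4, 0)
2. W lies on line KH with KW:WH = 3:2 ⇒ W = (2/5, 3/5)
through X parallel to KW: direction (-3/5, 3/5); meets BW at D = (-4/5, 4/5)
D = B + t·(W−B) with t = 4/3

t = 4/3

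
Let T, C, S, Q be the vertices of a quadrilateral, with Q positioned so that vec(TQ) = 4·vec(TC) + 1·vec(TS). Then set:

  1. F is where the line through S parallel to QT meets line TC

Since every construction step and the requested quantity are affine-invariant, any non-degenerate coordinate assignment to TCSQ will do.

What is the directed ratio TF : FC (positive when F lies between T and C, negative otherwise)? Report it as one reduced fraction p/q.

Choose coordinates T = (0, 0), C = (1, 0), S = (0, 1), Q = (4, 1).
1. F is where the line through S parallel to QT meets line TC ⇒ F = (-4, 0)
F = T + t·(C−T) with t = -4, so TF:FC = t:(1−t) = -4:5

TF:FC = -4/5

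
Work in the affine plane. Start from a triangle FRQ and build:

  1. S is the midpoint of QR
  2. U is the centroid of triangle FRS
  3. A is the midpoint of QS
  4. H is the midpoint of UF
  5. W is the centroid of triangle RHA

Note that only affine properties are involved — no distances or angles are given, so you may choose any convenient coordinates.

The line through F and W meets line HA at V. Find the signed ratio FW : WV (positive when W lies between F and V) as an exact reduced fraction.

Assign F = (0, 0), R = (1, 0), Q = (0, 1) — the answer is frame-independent, so this choice is without loss of generality.
1. S is the midpoint of QR ⇒ S = (1/2, 1/2)
2. U is the centroid of triangle FRS ⇒ U = (1/2, 1/6)
3. A is the midpoint of QS ⇒ A = (1/4, 3/4)
4. H is the midpoint of UF ⇒ H = (1/4, 1/12)
5. W is the centroid of triangle RHA ⇒ W = (1/2, 5/18)
line FW meets HA at V = (1/4, 5/36)
W = F + t·(V−F) with t = 2, so FW:WV = 2:-1

FW:WV = -2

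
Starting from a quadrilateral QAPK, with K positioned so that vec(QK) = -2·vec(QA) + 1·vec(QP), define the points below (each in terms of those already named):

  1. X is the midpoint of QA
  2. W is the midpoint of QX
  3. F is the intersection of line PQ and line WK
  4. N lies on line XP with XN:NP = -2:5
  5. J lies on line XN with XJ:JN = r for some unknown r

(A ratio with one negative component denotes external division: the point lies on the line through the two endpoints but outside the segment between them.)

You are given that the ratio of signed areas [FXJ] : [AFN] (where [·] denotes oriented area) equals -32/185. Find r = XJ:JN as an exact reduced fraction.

Assign Q = (0, 0), A = (1, 0), P = (0, 1), K = (-2, 1) — the answer is frame-independent, so this choice is without loss of generality.
1. X is the midpoint of QA ⇒ X = (1/2, 0)
2. W is the midpoint of QX ⇒ W = (1/4, 0)
3. F is the intersection of line PQ and line WK ⇒ F = (0, 1/9)
4. N lies on line XP with XN:NP = -2:5 ⇒ N = (5/6, -2/3)
5. With XJ:JN = r, write λ = r/(r+1) so J = X + λ·(N−X); J is affine-linear in λ
Every point depending on J is an affine combination of J and λ-independent points, so each such coordinate is linear in λ; the λ² term in each signed area is a multiple of (N−X)×(N−X) = 0, so 2·[FXJ] and 2·[AFN] are each linear in λ. Evaluating at λ=0 and λ=1:
  2·[FXJ] = -8/27·λ,   2·[AFN] = 37/54
So [FXJ]:[AFN] = (-8/27·λ) / (37/54). Setting this equal to -32/185:
  -8/27·λ = -32/185·(37/54)  ⇒  λ = 2/5
Then r = λ/(1−λ) = (2/5)/(3/5) = 2/3. Check: with r = 2/3, J = (19/30, -4/15) and [FXJ]:[AFN] = -32/185 as required.

r = 2/3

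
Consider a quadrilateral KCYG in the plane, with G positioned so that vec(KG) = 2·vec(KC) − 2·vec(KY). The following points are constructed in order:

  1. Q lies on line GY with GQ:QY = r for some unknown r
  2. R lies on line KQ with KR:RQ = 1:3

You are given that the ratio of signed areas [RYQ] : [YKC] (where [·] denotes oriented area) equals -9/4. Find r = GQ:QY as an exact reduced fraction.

Work in coordinates with K = (0, 0), C = (1, 0), Y = (0, 1), G = (2, -2).
1. With GQ:QY = r, write λ = r/(r+1) so Q = G + λ·(Y−G); Q is affine-linear in λ
2. R lies on line KQ with KR:RQ = 1:3 ⇒ R is an affine combination of earlier points and hence also affine-linear in λ
Every point depending on Q is an affine combination of Q and λ-independent points, so each such coordinate is linear in λ; the λ² term in each signed area is a multiple of (Y−G)×(Y−G) = 0, so 2·[RYQ] and 2·[YKC] are each linear in λ. Evaluating at λ=0 and λ=1:
  2·[RYQ] = 3/2·λ − 3/2,   2·[YKC] = 1
So [RYQ]:[YKC] = (3/2·λ − 3/2) / (1). Setting this equal to -9/4:
  3/2·λ − 3/2 = -9/4·(1)  ⇒  λ = -1/2
Then r = λ/(1−λ) = (-1/2)/(3/2) = -1/3. Check: with r = -1/3, Q = (3, -7/2) and [RYQ]:[YKC] = -9/4 as required.

r = -1/3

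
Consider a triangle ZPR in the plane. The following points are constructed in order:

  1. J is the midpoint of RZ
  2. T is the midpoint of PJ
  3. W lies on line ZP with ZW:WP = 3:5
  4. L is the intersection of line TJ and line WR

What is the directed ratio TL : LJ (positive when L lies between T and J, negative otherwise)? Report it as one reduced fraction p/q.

TL:LJ = 7/6

Assign Z = (0, 0), P = (1, 0), R = (0, 1) — the answer is frame-independent, so this choice is without loss of generality.
1. J is the midpoint of RZ ⇒ J = (0, 1/2)
2. T is the midpoint of PJ ⇒ T = (1/2, 1/4)
3. W lies on line ZP with ZW:WP = 3:5 ⇒ W = (3/8, 0)
4. L is the intersection of line TJ and line WR ⇒ L = (3/13, 5/13)
L = T + t·(J−T) with t = 7/13, so TL:LJ = t:(1−t) = 7/13:6/13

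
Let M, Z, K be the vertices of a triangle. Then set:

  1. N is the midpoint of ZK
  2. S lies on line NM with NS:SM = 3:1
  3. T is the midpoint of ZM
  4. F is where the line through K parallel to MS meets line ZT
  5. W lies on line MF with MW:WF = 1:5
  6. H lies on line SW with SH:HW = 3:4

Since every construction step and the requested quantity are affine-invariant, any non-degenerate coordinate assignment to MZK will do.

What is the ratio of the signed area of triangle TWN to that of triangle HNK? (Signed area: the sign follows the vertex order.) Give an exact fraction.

Assign M = (0, 0), Z = (1, 0), K = (0, 1) — the answer is frame-independent, so this choice is without loss of generality.
1. N is the midpoint of ZK ⇒ N = (1/2, 1/2)
2. S lies on line NM with NS:SM = 3:1 ⇒ S = (1/8, 1/8)
3. T is the midpoint of ZM ⇒ T = (1/2, 0)
4. F is where the line through K parallel to MS meets line ZT ⇒ F = (-1, 0)
5. W lies on line MF with MW:WF = 1:5 ⇒ W = (-1/6, 0)
6. H lies on line SW with SH:HW = 3:4 ⇒ H = (0, 1/14)
2·[TWN] = -1/3, 2·[HNK] = 13/28
[TWN]:[HNK] = -1/3:13/28 = -28/39

[TWN]:[HNK] = -28/39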